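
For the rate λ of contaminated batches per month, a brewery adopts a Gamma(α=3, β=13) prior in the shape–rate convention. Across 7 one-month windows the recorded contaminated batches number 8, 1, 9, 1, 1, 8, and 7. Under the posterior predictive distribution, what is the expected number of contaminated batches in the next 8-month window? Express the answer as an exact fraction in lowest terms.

76/5

Total count: 8 + 1 + 9 + 1 + 1 + 8 + 7 = 35.
Total exposure: 7 months.
Posterior: α' = 3 + 35 = 38, β' = 13 + 7 = 20.
Predictive mean over an 8-month window = T·E[λ|data] = 8·38/20 = 76/5.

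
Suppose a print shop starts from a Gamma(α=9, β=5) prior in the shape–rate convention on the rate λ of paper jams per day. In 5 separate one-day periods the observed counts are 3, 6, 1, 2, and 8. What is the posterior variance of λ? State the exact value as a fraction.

29/100

Total count: 3 + 6 + 1 + 2 + 8 = 20.
Total exposure: 5 days.
Posterior: α' = 9 + 20 = 29, β' = 5 + 5 = 10.
Posterior variance = α'/β'² = 29/100.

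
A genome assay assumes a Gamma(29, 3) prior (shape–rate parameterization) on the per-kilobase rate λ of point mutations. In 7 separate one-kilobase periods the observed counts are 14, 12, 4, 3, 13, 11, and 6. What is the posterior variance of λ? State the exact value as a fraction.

23/25

Total count: 14 + 12 + 4 + 3 + 13 + 11 + 6 = 63.
Total exposure: 7 kilobases.
Posterior: α' = 29 + 63 = 92, β' = 3 + 7 = 10.
Posterior variance = α'/β'² = 92/100 = 23/25.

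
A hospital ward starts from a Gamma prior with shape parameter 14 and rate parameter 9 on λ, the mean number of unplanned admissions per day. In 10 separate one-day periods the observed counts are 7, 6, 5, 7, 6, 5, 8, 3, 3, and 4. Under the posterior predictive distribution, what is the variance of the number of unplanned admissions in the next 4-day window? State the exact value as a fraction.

Total count: 7 + 6 + 5 + 7 + 6 + 5 + 8 + 3 + 3 + 4 = 54.
Total exposure: 10 days.
Gamma(α, β) with Poisson data over total exposure Σt gives posterior Gamma(α+Σx, β+Σt) = Gamma(68, 19).
The posterior predictive for a window of length T is Negative Binomial with variance T·α'·(β'+T)/β'² = 4·68·23/361 = 6256/361.

6256/361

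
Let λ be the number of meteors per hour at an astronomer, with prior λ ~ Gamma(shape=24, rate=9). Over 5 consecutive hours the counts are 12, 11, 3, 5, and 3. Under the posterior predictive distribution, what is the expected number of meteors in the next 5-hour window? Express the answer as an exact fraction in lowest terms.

145/7

Total count: 12 + 11 + 3 + 5 + 3 = 34.
Total exposure: 5 hours.
Posterior: α' = 24 + 34 = 58, β' = 9 + 5 = 14.
Predictive mean over a 5-hour window = T·E[λ|data] = 5·58/14 = 145/7.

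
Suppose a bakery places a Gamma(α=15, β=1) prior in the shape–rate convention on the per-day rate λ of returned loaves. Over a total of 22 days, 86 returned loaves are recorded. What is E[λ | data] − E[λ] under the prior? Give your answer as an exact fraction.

-244/23

Total count 86 over total exposure 22 days.
The Gamma prior is conjugate for the Poisson rate, so λ | data ~ Gamma(15+86, 1+22) = Gamma(101, 23).
Posterior mean = 101/23 = 101/23; prior mean = 15/1 = 15. Difference = 101/23 − 15 = -244/23.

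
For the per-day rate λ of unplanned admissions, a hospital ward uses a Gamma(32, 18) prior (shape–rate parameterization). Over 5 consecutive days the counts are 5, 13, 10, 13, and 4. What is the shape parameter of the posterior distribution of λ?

Total count: 5 + 13 + 10 + 13 + 4 = 45.
Total exposure: 5 days.
Conjugate update: add total count to the shape and total exposure to the rate, giving Gamma(77, 23).

77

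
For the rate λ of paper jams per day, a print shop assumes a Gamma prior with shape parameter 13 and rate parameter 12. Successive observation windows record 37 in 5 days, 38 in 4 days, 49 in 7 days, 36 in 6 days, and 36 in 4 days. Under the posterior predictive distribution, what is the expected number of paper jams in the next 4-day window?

Total count: 37 + 38 + 49 + 36 + 36 = 196.
Total exposure: 5 + 4 + 7 + 6 + 4 = 26 days.
Posterior: α' = 13 + 196 = 209, β' = 12 + 26 = 38.
Predictive mean over a 4-day window = T·E[λ|data] = 4·209/38 = 22.

22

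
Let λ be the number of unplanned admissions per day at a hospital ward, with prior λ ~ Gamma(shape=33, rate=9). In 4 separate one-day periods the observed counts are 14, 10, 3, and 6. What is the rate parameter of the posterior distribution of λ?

Total count: 14 + 10 + 3 + 6 = 33.
Total exposure: 4 days.
Gamma(α, β) with Poisson data over total exposure Σt gives posterior Gamma(α+Σx, β+Σt) = Gamma(66, 13).

13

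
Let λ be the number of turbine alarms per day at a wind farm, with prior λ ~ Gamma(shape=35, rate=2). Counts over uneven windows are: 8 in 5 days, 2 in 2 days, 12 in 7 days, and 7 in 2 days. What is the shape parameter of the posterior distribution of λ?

64

Total count: 8 + 2 + 12 + 7 = 29.
Total exposure: 5 + 2 + 7 + 2 = 16 days.
Conjugate update: add total count to the shape and total exposure to the rate, giving Gamma(64, 18).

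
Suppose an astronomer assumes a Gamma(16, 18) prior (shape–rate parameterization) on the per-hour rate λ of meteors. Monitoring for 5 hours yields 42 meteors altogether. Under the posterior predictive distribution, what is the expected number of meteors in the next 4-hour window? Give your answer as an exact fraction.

232/23

Total count 42 over total exposure 5 hours.
The Gamma prior is conjugate for the Poisson rate, so λ | data ~ Gamma(16+42, 18+5) = Gamma(58, 23).
Predictive mean over a 4-hour window = T·E[λ|data] = 4·58/23 = 232/23.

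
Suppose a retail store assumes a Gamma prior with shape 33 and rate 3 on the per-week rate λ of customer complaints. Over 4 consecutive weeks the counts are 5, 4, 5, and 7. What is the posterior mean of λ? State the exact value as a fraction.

54/7

Total count: 5 + 4 + 5 + 7 = 21.
Total exposure: 4 weeks.
By Gamma–Poisson conjugacy, the posterior is Gamma(α + Σx, β + Σt) = Gamma(33 + 21, 3 + 4) = Gamma(54, 7).
Posterior mean = α'/β' = 54/7.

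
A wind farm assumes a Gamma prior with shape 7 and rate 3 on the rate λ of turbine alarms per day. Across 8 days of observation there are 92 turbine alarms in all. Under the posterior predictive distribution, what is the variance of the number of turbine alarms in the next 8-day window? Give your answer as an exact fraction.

Total count 92 over total exposure 8 days.
Conjugate update: add total count to the shape and total exposure to the rate, giving Gamma(99, 11).
The posterior predictive for a window of length T is Negative Binomial with variance T·α'·(β'+T)/β'² = 8·99·19/121 = 1368/11.

1368/11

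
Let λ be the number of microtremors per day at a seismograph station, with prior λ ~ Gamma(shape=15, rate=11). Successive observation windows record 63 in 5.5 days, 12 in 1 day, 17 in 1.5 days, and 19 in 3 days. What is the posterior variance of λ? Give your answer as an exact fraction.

63/242

Total count: 63 + 12 + 17 + 19 = 111.
Total exposure: 5.5 + 1 + 1.5 + 3 = 11 days.
By Gamma–Poisson conjugacy, the posterior is Gamma(α + Σx, β + Σt) = Gamma(15 + 111, 11 + 11) = Gamma(126, 22).
Posterior variance = α'/β'² = 126/484 = 63/242.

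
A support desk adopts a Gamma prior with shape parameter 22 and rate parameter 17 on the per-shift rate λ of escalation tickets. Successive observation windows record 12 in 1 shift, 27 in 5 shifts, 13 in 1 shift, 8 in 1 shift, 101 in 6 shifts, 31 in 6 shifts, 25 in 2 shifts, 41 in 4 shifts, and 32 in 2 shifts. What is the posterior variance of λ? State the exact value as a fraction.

104/675

Total count: 12 + 27 + 13 + 8 + 101 + 31 + 25 + 41 + 32 = 290.
Total exposure: 1 + 5 + 1 + 1 + 6 + 6 + 2 + 4 + 2 = 28 shifts.
Posterior: α' = 22 + 290 = 312, β' = 17 + 28 = 45.
Posterior variance = α'/β'² = 312/2025 = 104/675.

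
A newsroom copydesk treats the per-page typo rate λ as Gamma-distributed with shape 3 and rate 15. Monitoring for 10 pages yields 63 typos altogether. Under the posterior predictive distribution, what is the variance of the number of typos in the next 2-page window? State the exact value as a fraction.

Total count 63 over total exposure 10 pages.
Conjugate update: add total count to the shape and total exposure to the rate, giving Gamma(66, 25).
The posterior predictive for a window of length T is Negative Binomial with variance T·α'·(β'+T)/β'² = 2·66·27/625 = 3564/625.

3564/625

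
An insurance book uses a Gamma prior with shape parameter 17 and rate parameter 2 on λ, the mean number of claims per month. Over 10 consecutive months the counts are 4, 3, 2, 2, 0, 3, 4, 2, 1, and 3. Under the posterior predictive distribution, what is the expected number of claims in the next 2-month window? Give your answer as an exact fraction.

41/6

Total count: 4 + 3 + 2 + 2 + 0 + 3 + 4 + 2 + 1 + 3 = 24.
Total exposure: 10 months.
Posterior: α' = 17 + 24 = 41, β' = 2 + 10 = 12.
Predictive mean over a 2-month window = T·E[λ|data] = 2·41/12 = 41/6.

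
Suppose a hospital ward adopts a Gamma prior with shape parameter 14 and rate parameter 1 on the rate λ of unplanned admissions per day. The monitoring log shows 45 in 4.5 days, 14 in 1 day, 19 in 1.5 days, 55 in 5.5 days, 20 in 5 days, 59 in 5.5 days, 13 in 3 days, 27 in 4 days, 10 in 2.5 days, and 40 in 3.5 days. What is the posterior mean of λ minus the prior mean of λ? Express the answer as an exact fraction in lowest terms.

Total count: 45 + 14 + 19 + 55 + 20 + 59 + 13 + 27 + 10 + 40 = 302.
Total exposure: 4.5 + 1 + 1.5 + 5.5 + 5 + 5.5 + 3 + 4 + 2.5 + 3.5 = 36 days.
By Gamma–Poisson conjugacy, the posterior is Gamma(α + Σx, β + Σt) = Gamma(14 + 302, 1 + 36) = Gamma(316, 37).
Posterior mean = 316/37 = 316/37; prior mean = 14/1 = 14. Difference = 316/37 − 14 = -202/37.

-202/37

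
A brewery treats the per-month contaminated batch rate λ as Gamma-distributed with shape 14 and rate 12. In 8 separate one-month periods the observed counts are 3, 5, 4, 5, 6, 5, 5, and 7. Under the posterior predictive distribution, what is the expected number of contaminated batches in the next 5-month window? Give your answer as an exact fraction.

27/2

Total count: 3 + 5 + 4 + 5 + 6 + 5 + 5 + 7 = 40.
Total exposure: 8 months.
Posterior: α' = 14 + 40 = 54, β' = 12 + 8 = 20.
Predictive mean over a 5-month window = T·E[λ|data] = 5·54/20 = 27/2.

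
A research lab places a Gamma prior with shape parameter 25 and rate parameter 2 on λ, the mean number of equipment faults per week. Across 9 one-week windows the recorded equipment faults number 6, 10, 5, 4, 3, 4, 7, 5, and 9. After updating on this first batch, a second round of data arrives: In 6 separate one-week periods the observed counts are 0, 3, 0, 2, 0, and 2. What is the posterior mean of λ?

Total count: 6 + 10 + 5 + 4 + 3 + 4 + 7 + 5 + 9 = 53.
Total exposure: 9 weeks.
After the first batch: Gamma(25 + 53, 2 + 9) = Gamma(78, 11).
Total count: 0 + 3 + 0 + 2 + 0 + 2 = 7.
Total exposure: 6 weeks.
After the second batch: Gamma(78 + 7, 11 + 6) = Gamma(85, 17).
Posterior mean = α'/β' = 85/17 = 5.

5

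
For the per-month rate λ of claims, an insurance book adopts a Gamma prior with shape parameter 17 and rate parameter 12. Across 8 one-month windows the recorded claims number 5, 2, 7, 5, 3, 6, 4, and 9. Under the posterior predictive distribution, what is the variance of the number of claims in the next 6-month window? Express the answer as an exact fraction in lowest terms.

1131/50

Total count: 5 + 2 + 7 + 5 + 3 + 6 + 4 + 9 = 41.
Total exposure: 8 months.
By Gamma–Poisson conjugacy, the posterior is Gamma(α + Σx, β + Σt) = Gamma(17 + 41, 12 + 8) = Gamma(58, 20).
The posterior predictive for a window of length T is Negative Binomial with variance T·α'·(β'+T)/β'² = 6·58·26/400 = 1131/50.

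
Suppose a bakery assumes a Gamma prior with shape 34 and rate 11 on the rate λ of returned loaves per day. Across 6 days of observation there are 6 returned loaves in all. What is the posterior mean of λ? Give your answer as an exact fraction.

40/17

Total count 6 over total exposure 6 days.
Conjugate update: add total count to the shape and total exposure to the rate, giving Gamma(40, 17).
Posterior mean = α'/β' = 40/17.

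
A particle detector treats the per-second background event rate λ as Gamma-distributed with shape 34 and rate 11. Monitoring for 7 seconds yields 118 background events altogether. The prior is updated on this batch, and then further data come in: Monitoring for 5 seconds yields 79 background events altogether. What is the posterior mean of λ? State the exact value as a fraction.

231/23

Total count 118 over total exposure 7 seconds.
After the first batch: Gamma(34 + 118, 11 + 7) = Gamma(152, 18).
Total count 79 over total exposure 5 seconds.
After the second batch: Gamma(152 + 79, 18 + 5) = Gamma(231, 23).
Posterior mean = α'/β' = 231/23.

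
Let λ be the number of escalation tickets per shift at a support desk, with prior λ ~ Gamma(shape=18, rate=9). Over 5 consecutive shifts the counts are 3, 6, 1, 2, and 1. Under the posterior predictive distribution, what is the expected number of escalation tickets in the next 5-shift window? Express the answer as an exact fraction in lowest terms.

Total count: 3 + 6 + 1 + 2 + 1 = 13.
Total exposure: 5 shifts.
The Gamma prior is conjugate for the Poisson rate, so λ | data ~ Gamma(18+13, 9+5) = Gamma(31, 14).
Predictive mean over a 5-shift window = T·E[λ|data] = 5·31/14 = 155/14.

155/14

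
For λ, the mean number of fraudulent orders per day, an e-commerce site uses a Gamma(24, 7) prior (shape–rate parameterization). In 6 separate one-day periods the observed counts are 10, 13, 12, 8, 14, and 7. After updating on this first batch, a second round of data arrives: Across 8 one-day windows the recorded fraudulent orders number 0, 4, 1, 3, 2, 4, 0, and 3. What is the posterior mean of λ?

5

Total count: 10 + 13 + 12 + 8 + 14 + 7 = 64.
Total exposure: 6 days.
After the first batch: Gamma(24 + 64, 7 + 6) = Gamma(88, 13).
Total count: 0 + 4 + 1 + 3 + 2 + 4 + 0 + 3 = 17.
Total exposure: 8 days.
After the second batch: Gamma(88 + 17, 13 + 8) = Gamma(105, 21).
Posterior mean = α'/β' = 105/21 = 5.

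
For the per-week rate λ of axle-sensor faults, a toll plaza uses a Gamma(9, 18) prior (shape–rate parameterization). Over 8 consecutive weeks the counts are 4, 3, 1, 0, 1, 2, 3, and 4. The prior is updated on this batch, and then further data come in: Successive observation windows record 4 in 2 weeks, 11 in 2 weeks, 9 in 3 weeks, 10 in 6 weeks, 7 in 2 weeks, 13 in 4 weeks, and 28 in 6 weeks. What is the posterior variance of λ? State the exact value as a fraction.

Total count: 4 + 3 + 1 + 0 + 1 + 2 + 3 + 4 = 18.
Total exposure: 8 weeks.
After the first batch: Gamma(9 + 18, 18 + 8) = Gamma(27, 26).
Total count: 4 + 11 + 9 + 10 + 7 + 13 + 28 = 82.
Total exposure: 2 + 2 + 3 + 6 + 2 + 4 + 6 = 25 weeks.
After the second batch: Gamma(27 + 82, 26 + 25) = Gamma(109, 51).
Posterior variance = α'/β'² = 109/2601.

109/2601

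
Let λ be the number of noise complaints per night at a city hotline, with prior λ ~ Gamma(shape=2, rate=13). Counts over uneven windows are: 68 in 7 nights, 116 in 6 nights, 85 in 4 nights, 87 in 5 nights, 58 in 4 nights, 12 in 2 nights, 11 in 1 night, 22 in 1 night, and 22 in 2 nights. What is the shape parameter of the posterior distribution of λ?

483

Total count: 68 + 116 + 85 + 87 + 58 + 12 + 11 + 22 + 22 = 481.
Total exposure: 7 + 6 + 4 + 5 + 4 + 2 + 1 + 1 + 2 = 32 nights.
By Gamma–Poisson conjugacy, the posterior is Gamma(α + Σx, β + Σt) = Gamma(2 + 481, 13 + 32) = Gamma(483, 45).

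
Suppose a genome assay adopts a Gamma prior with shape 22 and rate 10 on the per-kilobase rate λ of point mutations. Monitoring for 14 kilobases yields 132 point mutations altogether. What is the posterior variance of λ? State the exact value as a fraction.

Total count 132 over total exposure 14 kilobases.
The Gamma prior is conjugate for the Poisson rate, so λ | data ~ Gamma(22+132, 10+14) = Gamma(154, 24).
Posterior variance = α'/β'² = 154/576 = 77/288.

77/288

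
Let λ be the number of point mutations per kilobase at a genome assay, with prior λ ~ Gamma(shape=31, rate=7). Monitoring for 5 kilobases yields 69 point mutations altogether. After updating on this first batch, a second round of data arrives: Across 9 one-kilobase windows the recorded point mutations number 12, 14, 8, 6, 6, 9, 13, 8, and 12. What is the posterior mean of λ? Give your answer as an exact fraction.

Total count 69 over total exposure 5 kilobases.
After the first batch: Gamma(31 + 69, 7 + 5) = Gamma(100, 12).
Total count: 12 + 14 + 8 + 6 + 6 + 9 + 13 + 8 + 12 = 88.
Total exposure: 9 kilobases.
After the second batch: Gamma(100 + 88, 12 + 9) = Gamma(188, 21).
Posterior mean = α'/β' = 188/21.

188/21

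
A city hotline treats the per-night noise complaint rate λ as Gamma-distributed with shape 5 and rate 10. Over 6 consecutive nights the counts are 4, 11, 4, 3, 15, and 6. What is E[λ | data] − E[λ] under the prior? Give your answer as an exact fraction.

Total count: 4 + 11 + 4 + 3 + 15 + 6 = 43.
Total exposure: 6 nights.
By Gamma–Poisson conjugacy, the posterior is Gamma(α + Σx, β + Σt) = Gamma(5 + 43, 10 + 6) = Gamma(48, 16).
Posterior mean = 48/16 = 3; prior mean = 5/10 = 1/2. Difference = 3 − 1/2 = 5/2.

5/2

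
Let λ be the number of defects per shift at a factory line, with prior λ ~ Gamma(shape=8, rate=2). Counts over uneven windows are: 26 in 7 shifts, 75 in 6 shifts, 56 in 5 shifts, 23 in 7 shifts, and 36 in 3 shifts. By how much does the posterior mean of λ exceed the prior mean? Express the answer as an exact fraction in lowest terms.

52/15

Total count: 26 + 75 + 56 + 23 + 36 = 216.
Total exposure: 7 + 6 + 5 + 7 + 3 = 28 shifts.
Gamma(α, β) with Poisson data over total exposure Σt gives posterior Gamma(α+Σx, β+Σt) = Gamma(224, 30).
Posterior mean = 224/30 = 112/15; prior mean = 8/2 = 4. Difference = 112/15 − 4 = 52/15.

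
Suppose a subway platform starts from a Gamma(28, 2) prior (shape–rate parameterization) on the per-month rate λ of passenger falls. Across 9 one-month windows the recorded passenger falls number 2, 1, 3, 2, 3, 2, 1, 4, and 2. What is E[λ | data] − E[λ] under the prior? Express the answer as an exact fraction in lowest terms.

Total count: 2 + 1 + 3 + 2 + 3 + 2 + 1 + 4 + 2 = 20.
Total exposure: 9 months.
By Gamma–Poisson conjugacy, the posterior is Gamma(α + Σx, β + Σt) = Gamma(28 + 20, 2 + 9) = Gamma(48, 11).
Posterior mean = 48/11 = 48/11; prior mean = 28/2 = 14. Difference = 48/11 − 14 = -106/11.

-106/11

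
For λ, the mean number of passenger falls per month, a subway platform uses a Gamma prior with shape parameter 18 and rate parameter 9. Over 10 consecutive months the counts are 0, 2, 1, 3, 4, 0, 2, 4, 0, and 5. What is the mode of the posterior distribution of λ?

2

Total count: 0 + 2 + 1 + 3 + 4 + 0 + 2 + 4 + 0 + 5 = 21.
Total exposure: 10 months.
Posterior: α' = 18 + 21 = 39, β' = 9 + 10 = 19.
Posterior mode = (α'−1)/β' = 38/19 = 2.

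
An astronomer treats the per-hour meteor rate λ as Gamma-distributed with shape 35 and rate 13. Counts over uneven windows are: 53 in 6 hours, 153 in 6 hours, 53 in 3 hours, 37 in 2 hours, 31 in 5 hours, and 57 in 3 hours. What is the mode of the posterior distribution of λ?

11

Total count: 53 + 153 + 53 + 37 + 31 + 57 = 384.
Total exposure: 6 + 6 + 3 + 2 + 5 + 3 = 25 hours.
Posterior: α' = 35 + 384 = 419, β' = 13 + 25 = 38.
Posterior mode = (α'−1)/β' = 418/38 = 11.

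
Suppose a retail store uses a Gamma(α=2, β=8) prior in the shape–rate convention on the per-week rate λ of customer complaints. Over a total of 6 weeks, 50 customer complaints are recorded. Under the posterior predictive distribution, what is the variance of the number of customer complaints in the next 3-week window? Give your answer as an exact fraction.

Total count 50 over total exposure 6 weeks.
Conjugate update: add total count to the shape and total exposure to the rate, giving Gamma(52, 14).
The posterior predictive for a window of length T is Negative Binomial with variance T·α'·(β'+T)/β'² = 3·52·17/196 = 663/49.

663/49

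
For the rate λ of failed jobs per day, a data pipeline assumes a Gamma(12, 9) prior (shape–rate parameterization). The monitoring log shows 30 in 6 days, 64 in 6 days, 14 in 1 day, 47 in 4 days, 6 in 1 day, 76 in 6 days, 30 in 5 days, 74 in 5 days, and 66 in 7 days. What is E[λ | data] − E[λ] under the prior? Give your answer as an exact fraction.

Total count: 30 + 64 + 14 + 47 + 6 + 76 + 30 + 74 + 66 = 407.
Total exposure: 6 + 6 + 1 + 4 + 1 + 6 + 5 + 5 + 7 = 41 days.
Posterior: α' = 12 + 407 = 419, β' = 9 + 41 = 50.
Posterior mean = 419/50 = 419/50; prior mean = 12/9 = 4/3. Difference = 419/50 − 4/3 = 1057/150.

1057/150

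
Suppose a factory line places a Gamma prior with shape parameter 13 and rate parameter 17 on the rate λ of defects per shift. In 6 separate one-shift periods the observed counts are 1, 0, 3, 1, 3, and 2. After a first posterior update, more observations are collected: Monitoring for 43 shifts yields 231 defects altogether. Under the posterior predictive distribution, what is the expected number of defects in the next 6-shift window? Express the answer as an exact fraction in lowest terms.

254/11

Total count: 1 + 0 + 3 + 1 + 3 + 2 = 10.
Total exposure: 6 shifts.
After the first batch: Gamma(13 + 10, 17 + 6) = Gamma(23, 23).
Total count 231 over total exposure 43 shifts.
After the second batch: Gamma(23 + 231, 23 + 43) = Gamma(254, 66).
Predictive mean over a 6-shift window = T·E[λ|data] = 6·254/66 = 254/11.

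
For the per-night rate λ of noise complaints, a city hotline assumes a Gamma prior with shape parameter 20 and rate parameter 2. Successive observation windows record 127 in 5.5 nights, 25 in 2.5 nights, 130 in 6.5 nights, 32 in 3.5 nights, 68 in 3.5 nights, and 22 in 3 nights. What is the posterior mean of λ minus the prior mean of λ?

6

Total count: 127 + 25 + 130 + 32 + 68 + 22 = 404.
Total exposure: 5.5 + 2.5 + 6.5 + 3.5 + 3.5 + 3 = 24.5 nights.
The Gamma prior is conjugate for the Poisson rate, so λ | data ~ Gamma(20+404, 2+24.5) = Gamma(424, 53/2).
Posterior mean = 424/(53/2) = 16; prior mean = 20/2 = 10. Difference = 16 − 10 = 6.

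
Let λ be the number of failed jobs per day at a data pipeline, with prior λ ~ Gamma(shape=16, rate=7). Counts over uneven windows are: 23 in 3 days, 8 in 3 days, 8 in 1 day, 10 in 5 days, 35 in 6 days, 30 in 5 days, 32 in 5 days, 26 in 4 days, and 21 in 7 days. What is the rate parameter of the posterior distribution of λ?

Total count: 23 + 8 + 8 + 10 + 35 + 30 + 32 + 26 + 21 = 193.
Total exposure: 3 + 3 + 1 + 5 + 6 + 5 + 5 + 4 + 7 = 39 days.
Conjugate update: add total count to the shape and total exposure to the rate, giving Gamma(209, 46).

46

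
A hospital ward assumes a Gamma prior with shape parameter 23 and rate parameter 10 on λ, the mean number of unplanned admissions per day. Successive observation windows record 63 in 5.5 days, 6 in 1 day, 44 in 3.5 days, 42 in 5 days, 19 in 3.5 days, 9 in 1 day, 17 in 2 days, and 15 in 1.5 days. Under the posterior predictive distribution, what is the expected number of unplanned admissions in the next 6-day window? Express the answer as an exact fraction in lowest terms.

476/11

Total count: 63 + 6 + 44 + 42 + 19 + 9 + 17 + 15 = 215.
Total exposure: 5.5 + 1 + 3.5 + 5 + 3.5 + 1 + 2 + 1.5 = 23 days.
Posterior: α' = 23 + 215 = 238, β' = 10 + 23 = 33.
Predictive mean over a 6-day window = T·E[λ|data] = 6·238/33 = 476/11.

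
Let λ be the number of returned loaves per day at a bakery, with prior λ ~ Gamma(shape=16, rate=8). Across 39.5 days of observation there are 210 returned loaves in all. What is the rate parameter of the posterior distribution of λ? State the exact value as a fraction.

Total count 210 over total exposure 39.5 days.
Posterior: α' = 16 + 210 = 226, β' = 8 + 39.5 = 95/2.

95/2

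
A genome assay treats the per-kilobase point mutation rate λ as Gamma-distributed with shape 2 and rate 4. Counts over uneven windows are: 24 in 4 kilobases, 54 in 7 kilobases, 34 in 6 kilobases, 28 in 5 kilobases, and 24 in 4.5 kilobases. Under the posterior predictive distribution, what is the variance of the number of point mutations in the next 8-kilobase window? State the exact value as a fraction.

204512/3721

Total count: 24 + 54 + 34 + 28 + 24 = 164.
Total exposure: 4 + 7 + 6 + 5 + 4.5 = 26.5 kilobases.
Posterior: α' = 2 + 164 = 166, β' = 4 + 26.5 = 61/2.
The posterior predictive for a window of length T is Negative Binomial with variance T·α'·(β'+T)/β'² = 8·166·(77/2)/(3721/4) = 204512/3721.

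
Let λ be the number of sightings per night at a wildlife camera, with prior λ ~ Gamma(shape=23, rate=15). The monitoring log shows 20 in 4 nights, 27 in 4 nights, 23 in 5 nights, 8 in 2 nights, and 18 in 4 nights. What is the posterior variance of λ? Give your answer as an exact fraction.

Total count: 20 + 27 + 23 + 8 + 18 = 96.
Total exposure: 4 + 4 + 5 + 2 + 4 = 19 nights.
Gamma(α, β) with Poisson data over total exposure Σt gives posterior Gamma(α+Σx, β+Σt) = Gamma(119, 34).
Posterior variance = α'/β'² = 119/1156 = 7/68.

7/68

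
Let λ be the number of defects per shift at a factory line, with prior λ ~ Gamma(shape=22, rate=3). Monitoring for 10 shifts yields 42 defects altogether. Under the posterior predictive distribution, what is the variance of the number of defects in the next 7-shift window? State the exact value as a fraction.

Total count 42 over total exposure 10 shifts.
By Gamma–Poisson conjugacy, the posterior is Gamma(α + Σx, β + Σt) = Gamma(22 + 42, 3 + 10) = Gamma(64, 13).
The posterior predictive for a window of length T is Negative Binomial with variance T·α'·(β'+T)/β'² = 7·64·20/169 = 8960/169.

8960/169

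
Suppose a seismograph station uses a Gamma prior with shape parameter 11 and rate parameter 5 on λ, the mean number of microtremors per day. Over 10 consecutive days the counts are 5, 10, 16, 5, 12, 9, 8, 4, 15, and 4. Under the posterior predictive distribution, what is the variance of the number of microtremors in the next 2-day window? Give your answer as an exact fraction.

Total count: 5 + 10 + 16 + 5 + 12 + 9 + 8 + 4 + 15 + 4 = 88.
Total exposure: 10 days.
Conjugate update: add total count to the shape and total exposure to the rate, giving Gamma(99, 15).
The posterior predictive for a window of length T is Negative Binomial with variance T·α'·(β'+T)/β'² = 2·99·17/225 = 374/25.

374/25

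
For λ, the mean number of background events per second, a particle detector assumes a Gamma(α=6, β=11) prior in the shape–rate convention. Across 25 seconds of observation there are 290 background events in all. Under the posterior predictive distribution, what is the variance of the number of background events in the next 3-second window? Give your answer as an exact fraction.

481/18

Total count 290 over total exposure 25 seconds.
By Gamma–Poisson conjugacy, the posterior is Gamma(α + Σx, β + Σt) = Gamma(6 + 290, 11 + 25) = Gamma(296, 36).
The posterior predictive for a window of length T is Negative Binomial with variance T·α'·(β'+T)/β'² = 3·296·39/1296 = 481/18.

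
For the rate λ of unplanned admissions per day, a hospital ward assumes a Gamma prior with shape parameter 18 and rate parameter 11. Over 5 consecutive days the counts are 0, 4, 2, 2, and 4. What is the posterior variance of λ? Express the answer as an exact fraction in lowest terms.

Total count: 0 + 4 + 2 + 2 + 4 = 12.
Total exposure: 5 days.
By Gamma–Poisson conjugacy, the posterior is Gamma(α + Σx, β + Σt) = Gamma(18 + 12, 11 + 5) = Gamma(30, 16).
Posterior variance = α'/β'² = 30/256 = 15/128.

15/128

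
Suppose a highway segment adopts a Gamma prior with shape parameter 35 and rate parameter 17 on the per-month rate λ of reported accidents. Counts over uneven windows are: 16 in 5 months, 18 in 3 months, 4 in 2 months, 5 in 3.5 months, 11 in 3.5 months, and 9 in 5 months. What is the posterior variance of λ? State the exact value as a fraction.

Total count: 16 + 18 + 4 + 5 + 11 + 9 = 63.
Total exposure: 5 + 3 + 2 + 3.5 + 3.5 + 5 = 22 months.
Gamma(α, β) with Poisson data over total exposure Σt gives posterior Gamma(α+Σx, β+Σt) = Gamma(98, 39).
Posterior variance = α'/β'² = 98/1521.

98/1521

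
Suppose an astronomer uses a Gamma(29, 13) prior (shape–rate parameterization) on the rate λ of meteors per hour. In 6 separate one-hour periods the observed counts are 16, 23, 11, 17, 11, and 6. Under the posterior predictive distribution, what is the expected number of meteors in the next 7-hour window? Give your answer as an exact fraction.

791/19

Total count: 16 + 23 + 11 + 17 + 11 + 6 = 84.
Total exposure: 6 hours.
The Gamma prior is conjugate for the Poisson rate, so λ | data ~ Gamma(29+84, 13+6) = Gamma(113, 19).
Predictive mean over a 7-hour window = T·E[λ|data] = 7·113/19 = 791/19.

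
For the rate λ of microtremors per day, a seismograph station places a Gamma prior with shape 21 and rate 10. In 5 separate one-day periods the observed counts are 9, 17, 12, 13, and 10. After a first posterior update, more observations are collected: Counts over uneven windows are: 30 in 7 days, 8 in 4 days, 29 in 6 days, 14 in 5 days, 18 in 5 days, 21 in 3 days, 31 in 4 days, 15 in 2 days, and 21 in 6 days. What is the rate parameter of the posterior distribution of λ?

Total count: 9 + 17 + 12 + 13 + 10 = 61.
Total exposure: 5 days.
After the first batch: Gamma(21 + 61, 10 + 5) = Gamma(82, 15).
Total count: 30 + 8 + 29 + 14 + 18 + 21 + 31 + 15 + 21 = 187.
Total exposure: 7 + 4 + 6 + 5 + 5 + 3 + 4 + 2 + 6 = 42 days.
After the second batch: Gamma(82 + 187, 15 + 42) = Gamma(269, 57).

57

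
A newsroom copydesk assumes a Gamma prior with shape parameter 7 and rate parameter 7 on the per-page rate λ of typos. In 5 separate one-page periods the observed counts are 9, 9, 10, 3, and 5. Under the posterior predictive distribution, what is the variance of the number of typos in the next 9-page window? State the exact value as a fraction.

Total count: 9 + 9 + 10 + 3 + 5 = 36.
Total exposure: 5 pages.
Posterior: α' = 7 + 36 = 43, β' = 7 + 5 = 12.
The posterior predictive for a window of length T is Negative Binomial with variance T·α'·(β'+T)/β'² = 9·43·21/144 = 903/16.

903/16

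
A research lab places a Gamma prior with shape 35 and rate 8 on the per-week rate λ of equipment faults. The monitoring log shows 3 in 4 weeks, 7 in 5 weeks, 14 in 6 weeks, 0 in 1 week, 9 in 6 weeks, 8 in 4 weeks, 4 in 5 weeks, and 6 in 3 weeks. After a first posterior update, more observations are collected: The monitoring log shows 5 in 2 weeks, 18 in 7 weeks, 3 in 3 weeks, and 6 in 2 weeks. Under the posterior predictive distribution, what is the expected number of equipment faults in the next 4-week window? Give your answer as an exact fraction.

59/7

Total count: 3 + 7 + 14 + 0 + 9 + 8 + 4 + 6 = 51.
Total exposure: 4 + 5 + 6 + 1 + 6 + 4 + 5 + 3 = 34 weeks.
After the first batch: Gamma(35 + 51, 8 + 34) = Gamma(86, 42).
Total count: 5 + 18 + 3 + 6 = 32.
Total exposure: 2 + 7 + 3 + 2 = 14 weeks.
After the second batch: Gamma(86 + 32, 42 + 14) = Gamma(118, 56).
Predictive mean over a 4-week window = T·E[λ|data] = 4·118/56 = 59/7.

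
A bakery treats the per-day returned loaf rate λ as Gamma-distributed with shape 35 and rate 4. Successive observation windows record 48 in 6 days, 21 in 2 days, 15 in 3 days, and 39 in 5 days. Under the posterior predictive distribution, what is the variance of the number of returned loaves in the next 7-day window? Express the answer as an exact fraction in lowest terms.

Total count: 48 + 21 + 15 + 39 = 123.
Total exposure: 6 + 2 + 3 + 5 = 16 days.
By Gamma–Poisson conjugacy, the posterior is Gamma(α + Σx, β + Σt) = Gamma(35 + 123, 4 + 16) = Gamma(158, 20).
The posterior predictive for a window of length T is Negative Binomial with variance T·α'·(β'+T)/β'² = 7·158·27/400 = 14931/200.

14931/200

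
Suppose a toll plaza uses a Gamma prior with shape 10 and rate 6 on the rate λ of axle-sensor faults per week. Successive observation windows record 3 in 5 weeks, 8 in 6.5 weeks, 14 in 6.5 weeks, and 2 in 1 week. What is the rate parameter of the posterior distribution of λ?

Total count: 3 + 8 + 14 + 2 = 27.
Total exposure: 5 + 6.5 + 6.5 + 1 = 19 weeks.
Conjugate update: add total count to the shape and total exposure to the rate, giving Gamma(37, 25).

25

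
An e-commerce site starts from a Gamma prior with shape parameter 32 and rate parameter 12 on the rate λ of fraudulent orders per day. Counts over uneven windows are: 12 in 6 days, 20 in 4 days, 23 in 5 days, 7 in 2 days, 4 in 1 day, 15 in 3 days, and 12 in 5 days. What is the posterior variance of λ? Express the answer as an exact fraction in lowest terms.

125/1444

Total count: 12 + 20 + 23 + 7 + 4 + 15 + 12 = 93.
Total exposure: 6 + 4 + 5 + 2 + 1 + 3 + 5 = 26 days.
Conjugate update: add total count to the shape and total exposure to the rate, giving Gamma(125, 38).
Posterior variance = α'/β'² = 125/1444.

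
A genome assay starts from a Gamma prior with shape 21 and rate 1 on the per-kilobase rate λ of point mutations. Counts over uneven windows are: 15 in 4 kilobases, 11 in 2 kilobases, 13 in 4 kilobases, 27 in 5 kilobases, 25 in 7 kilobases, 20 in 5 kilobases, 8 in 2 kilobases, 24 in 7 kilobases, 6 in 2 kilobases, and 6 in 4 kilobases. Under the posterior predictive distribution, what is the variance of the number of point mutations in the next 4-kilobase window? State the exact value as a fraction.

Total count: 15 + 11 + 13 + 27 + 25 + 20 + 8 + 24 + 6 + 6 = 155.
Total exposure: 4 + 2 + 4 + 5 + 7 + 5 + 2 + 7 + 2 + 4 = 42 kilobases.
Gamma(α, β) with Poisson data over total exposure Σt gives posterior Gamma(α+Σx, β+Σt) = Gamma(176, 43).
The posterior predictive for a window of length T is Negative Binomial with variance T·α'·(β'+T)/β'² = 4·176·47/1849 = 33088/1849.

33088/1849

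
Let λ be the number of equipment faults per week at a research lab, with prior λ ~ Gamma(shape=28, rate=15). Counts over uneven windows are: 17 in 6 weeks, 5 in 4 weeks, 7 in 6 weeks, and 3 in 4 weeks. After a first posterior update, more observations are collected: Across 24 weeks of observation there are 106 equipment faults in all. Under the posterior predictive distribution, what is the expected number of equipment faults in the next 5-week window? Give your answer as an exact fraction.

Total count: 17 + 5 + 7 + 3 = 32.
Total exposure: 6 + 4 + 6 + 4 = 20 weeks.
After the first batch: Gamma(28 + 32, 15 + 20) = Gamma(60, 35).
Total count 106 over total exposure 24 weeks.
After the second batch: Gamma(60 + 106, 35 + 24) = Gamma(166, 59).
Predictive mean over a 5-week window = T·E[λ|data] = 5·166/59 = 830/59.

830/59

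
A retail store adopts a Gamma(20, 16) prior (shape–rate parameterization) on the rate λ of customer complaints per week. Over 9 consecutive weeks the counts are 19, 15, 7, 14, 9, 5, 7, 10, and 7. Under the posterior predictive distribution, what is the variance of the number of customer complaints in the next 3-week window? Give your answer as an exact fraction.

Total count: 19 + 15 + 7 + 14 + 9 + 5 + 7 + 10 + 7 = 93.
Total exposure: 9 weeks.
By Gamma–Poisson conjugacy, the posterior is Gamma(α + Σx, β + Σt) = Gamma(20 + 93, 16 + 9) = Gamma(113, 25).
The posterior predictive for a window of length T is Negative Binomial with variance T·α'·(β'+T)/β'² = 3·113·28/625 = 9492/625.

9492/625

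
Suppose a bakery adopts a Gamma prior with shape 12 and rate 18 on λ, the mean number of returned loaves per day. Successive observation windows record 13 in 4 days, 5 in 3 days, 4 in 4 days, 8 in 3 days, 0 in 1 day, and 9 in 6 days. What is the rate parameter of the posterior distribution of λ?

Total count: 13 + 5 + 4 + 8 + 0 + 9 = 39.
Total exposure: 4 + 3 + 4 + 3 + 1 + 6 = 21 days.
The Gamma prior is conjugate for the Poisson rate, so λ | data ~ Gamma(12+39, 18+21) = Gamma(51, 39).

39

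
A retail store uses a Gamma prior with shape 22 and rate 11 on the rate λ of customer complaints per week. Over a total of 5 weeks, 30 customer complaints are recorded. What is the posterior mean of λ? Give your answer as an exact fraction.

Total count 30 over total exposure 5 weeks.
The Gamma prior is conjugate for the Poisson rate, so λ | data ~ Gamma(22+30, 11+5) = Gamma(52, 16).
Posterior mean = α'/β' = 52/16 = 13/4.

13/4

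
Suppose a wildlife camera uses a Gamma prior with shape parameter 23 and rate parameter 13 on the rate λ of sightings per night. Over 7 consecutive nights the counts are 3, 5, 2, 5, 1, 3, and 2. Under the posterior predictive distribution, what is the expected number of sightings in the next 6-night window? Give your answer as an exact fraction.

Total count: 3 + 5 + 2 + 5 + 1 + 3 + 2 = 21.
Total exposure: 7 nights.
Gamma(α, β) with Poisson data over total exposure Σt gives posterior Gamma(α+Σx, β+Σt) = Gamma(44, 20).
Predictive mean over a 6-night window = T·E[λ|data] = 6·44/20 = 66/5.

66/5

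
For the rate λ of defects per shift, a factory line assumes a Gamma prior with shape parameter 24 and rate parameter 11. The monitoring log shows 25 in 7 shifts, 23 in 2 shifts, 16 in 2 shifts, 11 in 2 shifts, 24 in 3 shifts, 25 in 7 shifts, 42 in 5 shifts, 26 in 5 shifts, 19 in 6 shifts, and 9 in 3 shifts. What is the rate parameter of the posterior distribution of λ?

Total count: 25 + 23 + 16 + 11 + 24 + 25 + 42 + 26 + 19 + 9 = 220.
Total exposure: 7 + 2 + 2 + 2 + 3 + 7 + 5 + 5 + 6 + 3 = 42 shifts.
Posterior: α' = 24 + 220 = 244, β' = 11 + 42 = 53.

53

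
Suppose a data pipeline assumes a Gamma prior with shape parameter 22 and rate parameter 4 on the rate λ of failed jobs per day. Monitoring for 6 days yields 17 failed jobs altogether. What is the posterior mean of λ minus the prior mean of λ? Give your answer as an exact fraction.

-8/5

Total count 17 over total exposure 6 days.
By Gamma–Poisson conjugacy, the posterior is Gamma(α + Σx, β + Σt) = Gamma(22 + 17, 4 + 6) = Gamma(39, 10).
Posterior mean = 39/10 = 39/10; prior mean = 22/4 = 11/2. Difference = 39/10 − 11/2 = -8/5.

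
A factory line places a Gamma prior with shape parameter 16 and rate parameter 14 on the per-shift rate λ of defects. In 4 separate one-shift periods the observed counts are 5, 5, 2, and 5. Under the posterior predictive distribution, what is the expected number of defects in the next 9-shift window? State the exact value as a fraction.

Total count: 5 + 5 + 2 + 5 = 17.
Total exposure: 4 shifts.
Posterior: α' = 16 + 17 = 33, β' = 14 + 4 = 18.
Predictive mean over a 9-shift window = T·E[λ|data] = 9·33/18 = 33/2.

33/2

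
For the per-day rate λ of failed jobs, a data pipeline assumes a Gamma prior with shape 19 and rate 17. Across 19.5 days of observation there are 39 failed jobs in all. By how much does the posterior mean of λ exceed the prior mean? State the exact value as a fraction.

Total count 39 over total exposure 19.5 days.
Gamma(α, β) with Poisson data over total exposure Σt gives posterior Gamma(α+Σx, β+Σt) = Gamma(58, 73/2).
Posterior mean = 58/(73/2) = 116/73; prior mean = 19/17 = 19/17. Difference = 116/73 − 19/17 = 585/1241.

585/1241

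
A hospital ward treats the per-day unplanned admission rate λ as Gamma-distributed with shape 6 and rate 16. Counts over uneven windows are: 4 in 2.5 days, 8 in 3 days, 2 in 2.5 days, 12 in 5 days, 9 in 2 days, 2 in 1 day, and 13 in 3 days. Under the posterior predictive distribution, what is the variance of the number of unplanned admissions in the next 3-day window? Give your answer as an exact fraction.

Total count: 4 + 8 + 2 + 12 + 9 + 2 + 13 = 50.
Total exposure: 2.5 + 3 + 2.5 + 5 + 2 + 1 + 3 = 19 days.
Gamma(α, β) with Poisson data over total exposure Σt gives posterior Gamma(α+Σx, β+Σt) = Gamma(56, 35).
The posterior predictive for a window of length T is Negative Binomial with variance T·α'·(β'+T)/β'² = 3·56·38/1225 = 912/175.

912/175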